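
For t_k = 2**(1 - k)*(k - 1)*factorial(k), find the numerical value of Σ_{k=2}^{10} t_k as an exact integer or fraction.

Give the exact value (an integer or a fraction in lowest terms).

r(k) = k*(k + 1)/(2*(k - 1)) after simplifying.
Factor: A=k/2 + 1/2; B=1; C=k - 1.
Need (k/2 + 1/2)·f(k+1) − (1)·f(k) = k - 1.
d = 0 from the (1,0,1) case.
Coefficient equations give f(k) = 2.
Get s_k = R·t_k = 2**(2 - k)*factorial(k) with R(k) = B(k−1)f(k)/C(k) = 2/(k - 1).
Δs = 2**(1 - k)*(k - 1)*factorial(k), as required.
Sum = s_(11) − s_(2); s_(11) = 155925/2, s_(2) = 2 ⇒ 155921/2.

Σ = 155921/2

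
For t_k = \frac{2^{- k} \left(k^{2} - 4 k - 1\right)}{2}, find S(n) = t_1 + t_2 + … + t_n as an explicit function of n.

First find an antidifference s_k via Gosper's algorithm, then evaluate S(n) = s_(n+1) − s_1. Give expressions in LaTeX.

S(n) = 2^{- n - 1} \left(- 3 \cdot 2^{n} - n^{2} + 3\right)

Ratio r(k) = (k**2/2 - k - 2)/(k**2 - 4*k - 1).
Take A(k)=1/2, B(k)=1, C(k)=k**2 - 4*k - 1.
Set up (1/2)·f(k+1) − (1)·f(k) − (k**2 - 4*k - 1) = 0.
deg f ≤ 2 (via 0,0,2).
Match coefficients ⇒ f(k) = -2*(k**2 - 2*k - 2).
Get s_k = R·t_k = (-k**2 + 2*k + 2)/2**k with R(k) = B(k−1)f(k)/C(k) = -2*(k**2 - 2*k - 2)/(k**2 - 4*k - 1).
Δs = (k**2 - 4*k - 1)/(2*2**k), as required.
Evaluate: s_(n+1) = 2**(-n - 1)*(3 - n**2); subtract s_(1) = 3/2 ⇒ S(n) = 2**(-n - 1)*(-3*2**n - n**2 + 3).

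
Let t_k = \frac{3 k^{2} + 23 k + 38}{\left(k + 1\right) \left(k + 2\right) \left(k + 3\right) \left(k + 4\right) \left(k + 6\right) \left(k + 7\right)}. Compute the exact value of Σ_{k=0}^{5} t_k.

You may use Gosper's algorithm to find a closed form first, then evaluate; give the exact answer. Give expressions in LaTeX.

Σ = 41/756

Ratio r(k) = (k + 1)*(k + 6)*(23*k + 3*(k + 1)**2 + 61)/((k + 5)*(k + 8)*(3*k**2 + 23*k + 38)).
Gosper form: A/B · C(k+1)/C(k) with A=k + 1, B=k + 8, C=k**3 + 38*k**2/3 + 51*k + 190/3.
Key eq: (k + 1)·f(k+1) = (k + 7)·f(k) + (k**3 + 38*k**2/3 + 51*k + 190/3).
d = 6 from the (1,1,3) case.
Match coefficients ⇒ f(k) = k*(k + 2)*(k + 4)*(k + 5)*(k**2 + 10*k + 27)/54.
Then R = B(k−1)f/C = k*(k + 2)*(k + 4)*(k + 7)*(k**2 + 10*k + 27)/(18*(3*k**2 + 23*k + 38)), so s_k = R(k)·t_k = k*(k**2 + 10*k + 27)/(18*(k**3 + 10*k**2 + 27*k + 18)).
s_(k+1) − s_k = (3*k**2 + 23*k + 38)/(k**6 + 23*k**5 + 207*k**4 + 925*k**3 + 2144*k**2 + 2412*k + 1008) = t_k.
Σ_(k=0)^(5) t_k = s_(6) − s_(0) = 41/756 − (0) = 41/756.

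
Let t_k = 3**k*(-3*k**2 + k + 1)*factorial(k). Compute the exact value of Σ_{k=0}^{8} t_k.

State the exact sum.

Compute t_(k+1)/t_k: get 3*(k + 1)*(k - 3*(k + 1)**2 + 2)/(-3*k**2 + k + 1).
Gosper form: A/B · C(k+1)/C(k) with A=3*k + 3, B=1, C=k**2 - k/3 - 1/3.
Solve (3*k + 3)·f(k+1) − (1)·f(k) = k**2 - k/3 - 1/3.
deg f ≤ 1 (via 1,0,2).
Solving with deg f ≤ 1: f(k) = (k - 2)/3.
Then R = B(k−1)f/C = (k - 2)/(3*k**2 - k - 1), so s_k = R(k)·t_k = -3**k*(k - 2)*factorial(k).
Δs = 3**k*(-3*k**2 + k + 1)*factorial(k), as required.
Σ_(k=0)^(8) t_k = s_(9) − s_(0) = -49997969280 − (2) = -49997969282.

Σ = -49997969282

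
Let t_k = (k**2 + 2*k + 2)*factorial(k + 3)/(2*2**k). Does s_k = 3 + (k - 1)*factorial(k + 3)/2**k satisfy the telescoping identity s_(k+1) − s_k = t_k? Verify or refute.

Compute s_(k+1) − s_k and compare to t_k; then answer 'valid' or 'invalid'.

valid (s_(k+1) − s_k reduces to t_k)

s_(k+1) = 2**(-k - 1)*k*factorial(k + 4) + 3
s_(k+1) − s_k = (k**2 + 2*k + 2)*factorial(k + 3)/(2*2**k)
(s_(k+1) − s_k) − t_k = 0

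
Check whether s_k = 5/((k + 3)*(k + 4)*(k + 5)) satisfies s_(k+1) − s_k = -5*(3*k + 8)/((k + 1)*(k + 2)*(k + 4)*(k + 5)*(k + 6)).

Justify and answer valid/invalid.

s_(k+1) = 5/((k + 4)*(k + 5)*(k + 6))
s_(k+1) − s_k = -15/((k + 3)*(k + 4)*(k + 5)*(k + 6))
(s_(k+1) − s_k) − t_k = 10*(4*k + 9)/(k**6 + 21*k**5 + 175*k**4 + 735*k**3 + 1624*k**2 + 1764*k + 720)

Invalid: residual 10*(4*k + 9)/(k**6 + 21*k**5 + 175*k**4 + 735*k**3 + 1624*k**2 + 1764*k + 720) ≠ 0.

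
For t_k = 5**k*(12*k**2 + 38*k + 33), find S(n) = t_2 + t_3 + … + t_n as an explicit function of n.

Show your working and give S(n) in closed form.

S(n) = 15*5**n*n**2 + 40*5**n*n + 35*5**n - 450

t_(k+1)/t_k = 5*(12*k**2 + 62*k + 83)/(12*k**2 + 38*k + 33).
Factor: A=5; B=1; C=k**2 + 19*k/6 + 11/4.
Key eq: (5)·f(k+1) = (1)·f(k) + (k**2 + 19*k/6 + 11/4).
Degrees (0,0,2) ⇒ d ≤ 2.
A polynomial solution: f(k) = (3*k**2 + 2*k + 2)/12.
Certificate R = B(k−1)f/C = (3*k**2 + 2*k + 2)/(12*k**2 + 38*k + 33) gives s_k = 5**k*(3*k**2 + 2*k + 2).
Δs = 5**k*(12*k**2 + 38*k + 33), as required.
Evaluate: s_(n+1) = 5**(n + 1)*(3*n**2 + 8*n + 7); subtract s_(2) = 450 ⇒ S(n) = 15*5**n*n**2 + 40*5**n*n + 35*5**n - 450.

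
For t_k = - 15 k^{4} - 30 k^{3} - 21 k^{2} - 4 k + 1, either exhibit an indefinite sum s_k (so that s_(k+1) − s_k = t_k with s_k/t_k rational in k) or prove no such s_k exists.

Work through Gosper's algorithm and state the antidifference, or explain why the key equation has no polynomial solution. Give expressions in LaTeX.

s_k = k^{2} \left(- 3 k^{3} + 3 k + 1\right)

Ratio r(k) = (15*k**4 + 90*k**3 + 201*k**2 + 196*k + 69)/(15*k**4 + 30*k**3 + 21*k**2 + 4*k - 1).
A = 1, B = 1, C = k**4 + 2*k**3 + 7*k**2/5 + 4*k/15 - 1/15.
Set up (1)·f(k+1) − (1)·f(k) − (k**4 + 2*k**3 + 7*k**2/5 + 4*k/15 - 1/15) = 0.
Degrees (0,0,4) ⇒ d ≤ 5.
Coefficient equations give f(k) = k**2*(3*k**3 - 3*k - 1)/15.
Then R = B(k−1)f/C = k**2*(3*k**3 - 3*k - 1)/(15*k**4 + 30*k**3 + 21*k**2 + 4*k - 1), so s_k = R(k)·t_k = k**2*(-3*k**3 + 3*k + 1).
Δs = -15*k**4 - 30*k**3 - 21*k**2 - 4*k + 1, as required.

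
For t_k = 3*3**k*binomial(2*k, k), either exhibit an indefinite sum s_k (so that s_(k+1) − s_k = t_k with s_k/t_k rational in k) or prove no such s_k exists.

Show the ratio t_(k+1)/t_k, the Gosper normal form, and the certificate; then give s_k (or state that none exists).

none (Gosper's algorithm certifies no s_k)

Ratio r(k) = 6*(2*k + 1)/(k + 1).
So A=12*k + 6 and B=k + 1, with C=1.
Need (12*k + 6)·f(k+1) − (k)·f(k) = 1.
From deg A=1, deg B=1, deg C=0: d=-1.
deg f ≤ -1 is impossible — no certificate.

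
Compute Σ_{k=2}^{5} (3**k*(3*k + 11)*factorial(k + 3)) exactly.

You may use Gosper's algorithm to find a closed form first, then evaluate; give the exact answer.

Σ = 264538440

Compute t_(k+1)/t_k: get 3*(k + 4)*(3*k + 14)/(3*k + 11).
So A=3*k + 12 and B=1, with C=k + 11/3.
f must satisfy (3*k + 12)·f(k+1) − (1)·f(k) = k + 11/3.
Degrees (1,0,1) ⇒ d ≤ 0.
Match coefficients ⇒ f(k) = 1/3.
So s_k = (B(k−1)f/C)·t_k = (1/(3*k + 11))·t_k = 3**k*factorial(k + 3).
s_(k+1) − s_k = 3**k*(3*k + 11)*factorial(k + 3) = t_k.
Sum = s_(6) − s_(2); s_(6) = 264539520, s_(2) = 1080 ⇒ 264538440.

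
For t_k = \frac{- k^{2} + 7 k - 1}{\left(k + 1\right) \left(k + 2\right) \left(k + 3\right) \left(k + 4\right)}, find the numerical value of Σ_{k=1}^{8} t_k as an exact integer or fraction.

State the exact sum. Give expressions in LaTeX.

Σ = 59/660

r(k) = -(k + 1)*(7*k - (k + 1)**2 + 6)/((k + 5)*(k**2 - 7*k + 1)) after simplifying.
Factor: A=k + 1; B=k + 5; C=k**2 - 7*k + 1.
Set up (k + 1)·f(k+1) − (k + 4)·f(k) − (k**2 - 7*k + 1) = 0.
Bound: deg f ≤ 3.
Match coefficients ⇒ f(k) = -k*(k - 2).
So s_k = (B(k−1)f/C)·t_k = (-k*(k - 2)*(k + 4)/(k**2 - 7*k + 1))·t_k = k*(k - 2)/((k + 1)*(k + 2)*(k + 3)).
Δs = (-k**2 + 7*k - 1)/(k**4 + 10*k**3 + 35*k**2 + 50*k + 24), as required.
Σ_(k=1)^(8) t_k = s_(9) − s_(1) = 21/440 − (-1/24) = 59/660.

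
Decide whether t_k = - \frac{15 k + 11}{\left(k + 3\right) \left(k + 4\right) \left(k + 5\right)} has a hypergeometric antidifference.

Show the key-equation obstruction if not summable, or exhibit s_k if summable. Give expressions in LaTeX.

The ratio is (k + 3)*(15*k + 26)/((k + 6)*(15*k + 11)).
So A=k + 3 and B=k + 6, with C=k + 11/15.
f must satisfy (k + 3)·f(k+1) − (k + 5)·f(k) = k + 11/15.
Degrees (1,1,1) ⇒ d ≤ 2.
A polynomial solution: f(k) = k*(7*k + 4)/45.
Get s_k = R·t_k = k*(-7*k - 4)/(3*(k + 3)*(k + 4)) with R(k) = B(k−1)f(k)/C(k) = k*(k + 5)*(7*k + 4)/(3*(15*k + 11)).
Verify: (-15*k - 11)/(k**3 + 12*k**2 + 47*k + 60) matches t_k.

Yes. s_k = \frac{k \left(- 7 k - 4\right)}{3 \left(k + 3\right) \left(k + 4\right)}.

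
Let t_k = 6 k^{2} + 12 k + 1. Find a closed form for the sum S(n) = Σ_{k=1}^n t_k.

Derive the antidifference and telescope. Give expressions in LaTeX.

Ratio r(k) = (6*k**2 + 24*k + 19)/(6*k**2 + 12*k + 1).
Gosper form: A/B · C(k+1)/C(k) with A=1, B=1, C=k**2 + 2*k + 1/6.
Need (1)·f(k+1) − (1)·f(k) = k**2 + 2*k + 1/6.
From deg A=0, deg B=0, deg C=2: d=3.
Match coefficients ⇒ f(k) = k*(2*k**2 + 3*k - 4)/6.
Then R = B(k−1)f/C = k*(2*k**2 + 3*k - 4)/(6*k**2 + 12*k + 1), so s_k = R(k)·t_k = k*(2*k**2 + 3*k - 4).
s_(k+1) − s_k = 6*k**2 + 12*k + 1 = t_k.
Evaluate: s_(n+1) = 2*n**3 + 9*n**2 + 8*n + 1; subtract s_(1) = 1 ⇒ S(n) = n*(2*n**2 + 9*n + 8).

S(n) = n \left(2 n^{2} + 9 n + 8\right)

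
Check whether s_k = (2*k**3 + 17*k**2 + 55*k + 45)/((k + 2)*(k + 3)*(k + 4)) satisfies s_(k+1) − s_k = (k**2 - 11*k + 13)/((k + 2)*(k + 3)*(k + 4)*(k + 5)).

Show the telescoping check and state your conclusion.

Valid: the claim telescopes to t_k.

s_(k+1) = (55*k + 2*(k + 1)**3 + 17*(k + 1)**2 + 100)/((k + 3)*(k + 4)*(k + 5))
s_(k+1) − s_k = (k**2 - 11*k + 13)/(k**4 + 14*k**3 + 71*k**2 + 154*k + 120)
(s_(k+1) − s_k) − t_k = 0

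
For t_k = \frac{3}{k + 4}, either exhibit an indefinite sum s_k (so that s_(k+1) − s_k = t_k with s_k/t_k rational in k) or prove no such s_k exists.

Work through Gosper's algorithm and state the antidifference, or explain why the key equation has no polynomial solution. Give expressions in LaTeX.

r(k) = (k + 4)/(k + 5) after simplifying.
Gosper form: A/B · C(k+1)/C(k) with A=k + 4, B=k + 5, C=1.
Need (k + 4)·f(k+1) − (k + 4)·f(k) = 1.
From deg A=1, deg B=1, deg C=0: d=0.
Write f(k) = c0. Then LHS − RHS = -1, requiring -1 = 0: contradictory. No certificate.

not Gosper-summable; s_k does not exist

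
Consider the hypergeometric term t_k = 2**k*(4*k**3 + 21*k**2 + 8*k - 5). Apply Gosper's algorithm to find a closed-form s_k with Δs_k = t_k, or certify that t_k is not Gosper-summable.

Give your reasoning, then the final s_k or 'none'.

Ratio r(k) = 2*(4*k**3 + 33*k**2 + 62*k + 28)/(4*k**3 + 21*k**2 + 8*k - 5).
Take A(k)=2, B(k)=1, C(k)=k**3 + 21*k**2/4 + 2*k - 5/4.
Set up (2)·f(k+1) − (1)·f(k) − (k**3 + 21*k**2/4 + 2*k - 5/4) = 0.
From deg A=0, deg B=0, deg C=3: d=3.
Match coefficients ⇒ f(k) = (4*k**3 - 3*k**2 - 4*k + 1)/4.
R(k) = B(k−1)·f(k)/C(k) = (4*k**3 - 3*k**2 - 4*k + 1)/(4*k**3 + 21*k**2 + 8*k - 5); s_k = R·t_k = 2**k*(4*k**3 - 3*k**2 - 4*k + 1).
Δs = 2**k*(4*k**3 + 21*k**2 + 8*k - 5), as required.

s_k = 2**k*(4*k**3 - 3*k**2 - 4*k + 1)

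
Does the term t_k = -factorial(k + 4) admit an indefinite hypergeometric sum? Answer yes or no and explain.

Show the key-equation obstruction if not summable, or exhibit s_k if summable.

No. Not Gosper-summable.

The ratio is k + 5.
So A=k + 5 and B=1, with C=1.
Need (k + 5)·f(k+1) − (1)·f(k) = 1.
From deg A=1, deg B=0, deg C=0: d=-1.
Bound -1 < 0, so the key equation has no polynomial solution.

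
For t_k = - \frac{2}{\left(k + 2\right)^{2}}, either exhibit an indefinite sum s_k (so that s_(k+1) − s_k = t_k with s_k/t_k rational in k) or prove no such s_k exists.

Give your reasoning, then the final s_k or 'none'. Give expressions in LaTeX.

no hypergeometric antidifference exists

Compute t_(k+1)/t_k: get (k + 2)**2/(k + 3)**2.
Gosper form: A/B · C(k+1)/C(k) with A=k**2 + 4*k + 4, B=k**2 + 6*k + 9, C=1.
Set up (k**2 + 4*k + 4)·f(k+1) − (k**2 + 4*k + 4)·f(k) − (1) = 0.
Bound: deg f ≤ 0.
Generic f = c0 gives residual -1; -1 = 0 cannot hold, so t_k is not Gosper-summable.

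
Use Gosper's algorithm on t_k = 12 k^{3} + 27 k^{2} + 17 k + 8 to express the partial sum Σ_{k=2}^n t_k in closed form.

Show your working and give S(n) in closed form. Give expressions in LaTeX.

S(n) = 3 n^{4} + 15 n^{3} + 25 n^{2} + 21 n - 64

t_(k+1)/t_k = (12*k**3 + 63*k**2 + 107*k + 64)/(12*k**3 + 27*k**2 + 17*k + 8).
Take A(k)=1, B(k)=1, C(k)=k**3 + 9*k**2/4 + 17*k/12 + 2/3.
Key eq: (1)·f(k+1) = (1)·f(k) + (k**3 + 9*k**2/4 + 17*k/12 + 2/3).
From deg A=0, deg B=0, deg C=3: d=4.
Solving with deg f ≤ 4: f(k) = k*(3*k**3 + 3*k**2 - 2*k + 4)/12.
So s_k = (B(k−1)f/C)·t_k = (k*(3*k**3 + 3*k**2 - 2*k + 4)/(12*k**3 + 27*k**2 + 17*k + 8))·t_k = k*(3*k**3 + 3*k**2 - 2*k + 4).
Δs = 12*k**3 + 27*k**2 + 17*k + 8, as required.
Evaluate: s_(n+1) = 3*n**4 + 15*n**3 + 25*n**2 + 21*n + 8; subtract s_(2) = 72 ⇒ S(n) = 3*n**4 + 15*n**3 + 25*n**2 + 21*n - 64.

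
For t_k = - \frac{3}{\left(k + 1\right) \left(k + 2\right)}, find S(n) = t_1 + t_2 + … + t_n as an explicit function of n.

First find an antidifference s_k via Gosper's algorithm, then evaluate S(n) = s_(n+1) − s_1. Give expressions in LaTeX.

t_(k+1)/t_k = (k + 1)/(k + 3).
So A=k + 1 and B=k + 3, with C=1.
Solve (k + 1)·f(k+1) − (k + 2)·f(k) = 1.
deg f ≤ 1 (via 1,1,0).
Solve for f: f(k) = k (degree 1 ≤ 1).
So s_k = (B(k−1)f/C)·t_k = (k*(k + 2))·t_k = -3*k/(k + 1).
Δs = -3/(k**2 + 3*k + 2), as required.
Telescope: S(n) = s_(n+1) − s_(1) = 3*(-n - 1)/(n + 2) − (-3/2) = -3*n/(2*n + 4).

S(n) = - \frac{3 n}{2 n + 4}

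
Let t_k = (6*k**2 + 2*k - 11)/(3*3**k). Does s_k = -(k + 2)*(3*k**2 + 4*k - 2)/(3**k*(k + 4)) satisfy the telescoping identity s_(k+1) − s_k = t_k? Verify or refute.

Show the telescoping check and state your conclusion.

s_(k+1) = -(k + 3)*(4*k + 3*(k + 1)**2 + 2)/(3*3**k*(k + 5))
s_(k+1) − s_k = (6*k**4 + 44*k**3 + 57*k**2 - 77*k - 120)/(3*3**k*(k**2 + 9*k + 20))
(s_(k+1) − s_k) − t_k = 2*(-6*k**3 - 35*k**2 - 9*k + 50)/(3*3**k*(k**2 + 9*k + 20))

Invalid: residual 2*(-6*k**3 - 35*k**2 - 9*k + 50)/(3*3**k*(k**2 + 9*k + 20)) ≠ 0.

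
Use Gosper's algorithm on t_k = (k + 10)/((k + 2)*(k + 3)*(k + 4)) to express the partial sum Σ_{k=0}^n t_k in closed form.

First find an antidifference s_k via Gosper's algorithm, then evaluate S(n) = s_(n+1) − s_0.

S(n) = (n**2 + 6*n + 5)/(n**2 + 7*n + 12)

The ratio is (k + 2)*(k + 11)/((k + 5)*(k + 10)).
Normal form (A,B,C) = (k + 2, k + 5, k + 10).
f must satisfy (k + 2)·f(k+1) − (k + 4)·f(k) = k + 10.
Degrees (1,1,1) ⇒ d ≤ 2.
Match coefficients ⇒ f(k) = k*(k + 4).
Then R = B(k−1)f/C = k*(k + 4)**2/(k + 10), so s_k = R(k)·t_k = k*(k + 4)/((k + 2)*(k + 3)).
Verify: (k + 10)/(k**3 + 9*k**2 + 26*k + 24) matches t_k.
Σ_(k=0)^n t_k = s_(n+1) − s_(0) = ((n**2 + 6*n + 5)/(n**2 + 7*n + 12)) − (0), i.e. (n**2 + 6*n + 5)/(n**2 + 7*n + 12).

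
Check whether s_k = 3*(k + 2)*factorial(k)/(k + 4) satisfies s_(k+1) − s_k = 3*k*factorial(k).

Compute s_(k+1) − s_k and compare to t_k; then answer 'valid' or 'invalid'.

s_(k+1) = 3*(k + 3)*factorial(k + 1)/(k + 5)
s_(k+1) − s_k = 3*(k**3 + 7*k**2 + 12*k + 2)*factorial(k)/((k + 4)*(k + 5))
(s_(k+1) − s_k) − t_k = -6*(k**2 + 4*k - 1)*factorial(k)/((k + 4)*(k + 5))

Invalid: residual -6*(k**2 + 4*k - 1)*factorial(k)/((k + 4)*(k + 5)) ≠ 0.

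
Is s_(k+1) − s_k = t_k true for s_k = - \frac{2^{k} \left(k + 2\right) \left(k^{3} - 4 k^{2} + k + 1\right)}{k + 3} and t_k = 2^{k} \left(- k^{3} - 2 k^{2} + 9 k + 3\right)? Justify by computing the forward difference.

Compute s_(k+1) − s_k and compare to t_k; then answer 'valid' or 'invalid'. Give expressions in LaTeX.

s_(k+1) = 2**(k + 1)*(-k**4 - 2*k**3 + 7*k**2 + 13*k + 3)/(k + 4)
s_(k+1) − s_k = 2**k*(-k**5 - 8*k**4 - 13*k**3 + 43*k**2 + 98*k + 26)/(k**2 + 7*k + 12)
(s_(k+1) − s_k) − t_k = 2**k*(k**4 + 4*k**3 + k**2 - 31*k - 10)/(k**2 + 7*k + 12)

Invalid: residual \frac{2^{k} \left(k^{4} + 4 k^{3} + k^{2} - 31 k - 10\right)}{k^{2} + 7 k + 12} ≠ 0.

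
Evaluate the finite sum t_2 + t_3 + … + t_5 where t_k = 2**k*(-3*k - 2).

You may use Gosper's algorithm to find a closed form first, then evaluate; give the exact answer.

Σ = -888

Compute t_(k+1)/t_k: get 2*(3*k + 5)/(3*k + 2).
A = 2, B = 1, C = k + 2/3.
Solve (2)·f(k+1) − (1)·f(k) = k + 2/3.
deg f ≤ 1 (via 0,0,1).
Solve for f: f(k) = (3*k - 4)/3 (degree 1 ≤ 1).
R(k) = B(k−1)·f(k)/C(k) = (3*k - 4)/(3*k + 2); s_k = R·t_k = 2**k*(4 - 3*k).
Verify: 2**k*(-3*k - 2) matches t_k.
Telescoping: Σ = s_(6) − s_(2) = -896 − (-8) = -888.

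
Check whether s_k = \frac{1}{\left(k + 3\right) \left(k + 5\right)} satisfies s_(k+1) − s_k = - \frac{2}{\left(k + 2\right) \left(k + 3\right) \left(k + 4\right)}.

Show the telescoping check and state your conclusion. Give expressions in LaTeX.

Invalid: residual \frac{3 \left(3 k + 14\right)}{k^{5} + 20 k^{4} + 155 k^{3} + 580 k^{2} + 1044 k + 720} ≠ 0.

s_(k+1) = 1/((k + 4)*(k + 6))
s_(k+1) − s_k = (-2*k - 9)/(k**4 + 18*k**3 + 119*k**2 + 342*k + 360)
(s_(k+1) − s_k) − t_k = 3*(3*k + 14)/(k**5 + 20*k**4 + 155*k**3 + 580*k**2 + 1044*k + 720)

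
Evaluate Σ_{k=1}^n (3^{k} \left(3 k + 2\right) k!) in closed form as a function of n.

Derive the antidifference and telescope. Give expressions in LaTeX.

S(n) = 3 \cdot 3^{n} \left(n + 1\right)! - 3

The ratio is 3*(k + 1)*(3*k + 5)/(3*k + 2).
Factor: A=3*k + 3; B=1; C=k + 2/3.
f must satisfy (3*k + 3)·f(k+1) − (1)·f(k) = k + 2/3.
Bound: deg f ≤ 0.
A polynomial solution: f(k) = 1/3.
R(k) = B(k−1)·f(k)/C(k) = 1/(3*k + 2); s_k = R·t_k = 3**k*factorial(k).
Check: Δs_k = 3**k*(3*k + 2)*factorial(k). ✓
Telescope: S(n) = s_(n+1) − s_(1) = 3**(n + 1)*factorial(n + 1) − (3) = 3*3**n*factorial(n + 1) - 3.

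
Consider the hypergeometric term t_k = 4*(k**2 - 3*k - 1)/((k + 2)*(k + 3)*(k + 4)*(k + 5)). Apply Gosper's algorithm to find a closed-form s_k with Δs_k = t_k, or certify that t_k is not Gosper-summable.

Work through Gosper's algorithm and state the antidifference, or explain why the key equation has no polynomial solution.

r(k) = (k + 2)*(3*k - (k + 1)**2 + 4)/((k + 6)*(-k**2 + 3*k + 1)) after simplifying.
Take A(k)=k + 2, B(k)=k + 6, C(k)=k**2 - 3*k - 1.
Solve (k + 2)·f(k+1) − (k + 5)·f(k) = k**2 - 3*k - 1.
From deg A=1, deg B=1, deg C=2: d=3.
Match coefficients ⇒ f(k) = k*(k**2 - 15*k + 2)/24.
Then R = B(k−1)f/C = k*(k + 5)*(k**2 - 15*k + 2)/(24*(k**2 - 3*k - 1)), so s_k = R(k)·t_k = k*(k**2 - 15*k + 2)/(6*(k + 2)*(k + 3)*(k + 4)).
Check: Δs_k = 4*(k**2 - 3*k - 1)/(k**4 + 14*k**3 + 71*k**2 + 154*k + 120). ✓

s_k = k*(k**2 - 15*k + 2)/(6*(k + 2)*(k + 3)*(k + 4))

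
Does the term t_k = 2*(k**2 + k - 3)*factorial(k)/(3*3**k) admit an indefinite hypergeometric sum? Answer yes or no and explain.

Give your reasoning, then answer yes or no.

Yes. s_k = 2*(k + 2)*factorial(k)/3**k.

r(k) = (k + 1)*(k + (k + 1)**2 - 2)/(3*(k**2 + k - 3)) after simplifying.
Normal form (A,B,C) = (k/3 + 1/3, 1, k**2 + k - 3).
Need (k/3 + 1/3)·f(k+1) − (1)·f(k) = k**2 + k - 3.
From deg A=1, deg B=0, deg C=2: d=1.
Coefficient equations give f(k) = 3*(k + 2).
R(k) = B(k−1)·f(k)/C(k) = 3*(k + 2)/(k**2 + k - 3); s_k = R·t_k = 2*(k + 2)*factorial(k)/3**k.
Verify: 2*(k**2 + k - 3)*factorial(k)/(3*3**k) matches t_k.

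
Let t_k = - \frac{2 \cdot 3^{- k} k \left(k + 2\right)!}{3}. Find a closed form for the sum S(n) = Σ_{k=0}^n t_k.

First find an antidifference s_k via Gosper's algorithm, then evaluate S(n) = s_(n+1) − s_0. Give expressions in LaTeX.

Step 1: r(k) = (k + 1)*(k + 3)/(3*k).
Gosper form: A/B · C(k+1)/C(k) with A=k/3 + 1, B=1, C=k.
Need (k/3 + 1)·f(k+1) − (1)·f(k) = k.
From deg A=1, deg B=0, deg C=1: d=0.
Coefficient equations give f(k) = 3.
R(k) = B(k−1)·f(k)/C(k) = 3/k; s_k = R·t_k = -2*factorial(k + 2)/3**k.
Verify: -2*k*factorial(k + 2)/(3*3**k) matches t_k.
Evaluate: s_(n+1) = -2*3**(-n - 1)*factorial(n + 3); subtract s_(0) = -4 ⇒ S(n) = 4 - 2*factorial(n + 3)/(3*3**n).

S(n) = 4 - \frac{2 \cdot 3^{- n} \left(n + 3\right)!}{3}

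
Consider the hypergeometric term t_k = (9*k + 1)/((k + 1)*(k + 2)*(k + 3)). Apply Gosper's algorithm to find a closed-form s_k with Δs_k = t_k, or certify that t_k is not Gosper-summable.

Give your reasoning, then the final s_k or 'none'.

The ratio is (k + 1)*(9*k + 10)/((k + 4)*(9*k + 1)).
Take A(k)=k + 1, B(k)=k + 4, C(k)=k + 1/9.
f must satisfy (k + 1)·f(k+1) − (k + 3)·f(k) = k + 1/9.
Bound: deg f ≤ 2.
Solve for f: f(k) = k*(5*k - 3)/18 (degree 2 ≤ 2).
Certificate R = B(k−1)f/C = k*(k + 3)*(5*k - 3)/(2*(9*k + 1)) gives s_k = k*(5*k - 3)/(2*(k + 1)*(k + 2)).
Check: Δs_k = (9*k + 1)/(k**3 + 6*k**2 + 11*k + 6). ✓

s_k = k*(5*k - 3)/(2*(k + 1)*(k + 2))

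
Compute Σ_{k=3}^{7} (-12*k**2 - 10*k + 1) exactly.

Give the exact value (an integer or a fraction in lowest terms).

Σ = -1865

Ratio r(k) = (12*k**2 + 34*k + 21)/(12*k**2 + 10*k - 1).
Take A(k)=1, B(k)=1, C(k)=k**2 + 5*k/6 - 1/12.
Key eq: (1)·f(k+1) = (1)·f(k) + (k**2 + 5*k/6 - 1/12).
Degrees (0,0,2) ⇒ d ≤ 3.
A polynomial solution: f(k) = k*(4*k**2 - k - 4)/12.
R(k) = B(k−1)·f(k)/C(k) = k*(4*k**2 - k - 4)/(12*k**2 + 10*k - 1); s_k = R·t_k = k*(-4*k**2 + k + 4).
Verify: -12*k**2 - 10*k + 1 matches t_k.
Evaluate s at k=8 and k=3: -1952 and -87; difference -1865.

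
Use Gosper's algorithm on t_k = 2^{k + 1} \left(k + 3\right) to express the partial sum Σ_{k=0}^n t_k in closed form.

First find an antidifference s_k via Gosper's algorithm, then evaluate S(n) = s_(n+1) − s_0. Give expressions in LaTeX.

S(n) = 4 \cdot 2^{n} n + 8 \cdot 2^{n} - 2

Step 1: r(k) = 2*(k + 4)/(k + 3).
Normal form (A,B,C) = (2, 1, k + 3).
f must satisfy (2)·f(k+1) − (1)·f(k) = k + 3.
Degrees (0,0,1) ⇒ d ≤ 1.
Coefficient equations give f(k) = k + 1.
Then R = B(k−1)f/C = (k + 1)/(k + 3), so s_k = R(k)·t_k = 2**(k + 1)*(k + 1).
Δs = 2**(k + 1)*(k + 3), as required.
Telescope: S(n) = s_(n+1) − s_(0) = 2**(n + 2)*(n + 2) − (2) = 4*2**n*n + 8*2**n - 2.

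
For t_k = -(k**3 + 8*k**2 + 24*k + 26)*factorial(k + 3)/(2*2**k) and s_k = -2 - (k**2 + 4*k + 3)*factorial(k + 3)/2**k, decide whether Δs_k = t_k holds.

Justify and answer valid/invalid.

Valid — Δs_k = t_k.

s_(k+1) = -2**(-k - 1)*(4*k + (k + 1)**2 + 7)*factorial(k + 4) - 2
s_(k+1) − s_k = -(k**3 + 8*k**2 + 24*k + 26)*factorial(k + 3)/(2*2**k)
(s_(k+1) − s_k) − t_k = 0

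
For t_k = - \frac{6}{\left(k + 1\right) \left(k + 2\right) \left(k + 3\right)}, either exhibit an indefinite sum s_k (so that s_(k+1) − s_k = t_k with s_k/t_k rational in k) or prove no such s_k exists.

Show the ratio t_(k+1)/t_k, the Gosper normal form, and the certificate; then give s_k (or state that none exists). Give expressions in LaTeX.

s_k = \frac{3 k \left(- k - 3\right)}{2 \left(k + 1\right) \left(k + 2\right)}

Step 1: r(k) = (k + 1)/(k + 4).
Take A(k)=k + 1, B(k)=k + 4, C(k)=1.
Key eq: (k + 1)·f(k+1) = (k + 3)·f(k) + (1).
d = 2 from the (1,1,0) case.
Solve for f: f(k) = k*(k + 3)/4 (degree 2 ≤ 2).
Get s_k = R·t_k = 3*k*(-k - 3)/(2*(k + 1)*(k + 2)) with R(k) = B(k−1)f(k)/C(k) = k*(k + 3)**2/4.
s_(k+1) − s_k = -6/(k**3 + 6*k**2 + 11*k + 6) = t_k.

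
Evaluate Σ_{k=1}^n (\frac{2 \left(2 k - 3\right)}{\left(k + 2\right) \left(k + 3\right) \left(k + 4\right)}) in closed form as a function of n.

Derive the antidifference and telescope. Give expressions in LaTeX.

S(n) = \frac{n \left(5 n - 13\right)}{12 \left(n^{2} + 7 n + 12\right)}

Compute t_(k+1)/t_k: get (k + 2)*(2*k - 1)/((k + 5)*(2*k - 3)).
A = k + 2, B = k + 5, C = k - 3/2.
Solve (k + 2)·f(k+1) − (k + 4)·f(k) = k - 3/2.
deg f ≤ 2 (via 1,1,1).
A polynomial solution: f(k) = k*(k - 19)/24.
Certificate R = B(k−1)f/C = k*(k - 19)*(k + 4)/(12*(2*k - 3)) gives s_k = k*(k - 19)/(6*(k + 2)*(k + 3)).
Δs = 2*(2*k - 3)/(k**3 + 9*k**2 + 26*k + 24), as required.
s_(n+1) = (n**2 - 17*n - 18)/(6*(n**2 + 7*n + 12)) and s_(1) = -1/4, so S(n) = n*(5*n - 13)/(12*(n**2 + 7*n + 12)).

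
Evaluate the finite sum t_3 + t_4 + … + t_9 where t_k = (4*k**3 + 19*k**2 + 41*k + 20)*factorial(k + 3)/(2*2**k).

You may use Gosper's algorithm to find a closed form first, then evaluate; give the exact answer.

Σ = 2590534260

r(k) = (4*k**4 + 47*k**3 + 215*k**2 + 448*k + 336)/(2*(4*k**3 + 19*k**2 + 41*k + 20)) after simplifying.
Factor: A=k/2 + 2; B=1; C=k**3 + 19*k**2/4 + 41*k/4 + 5.
Solve (k/2 + 2)·f(k+1) − (1)·f(k) = k**3 + 19*k**2/4 + 41*k/4 + 5.
deg f ≤ 2 (via 1,0,3).
Solve for f: f(k) = (4*k**2 + 3*k - 4)/2 (degree 2 ≤ 2).
Then R = B(k−1)f/C = 2*(4*k**2 + 3*k - 4)/(4*k**3 + 19*k**2 + 41*k + 20), so s_k = R(k)·t_k = (4*k**2 + 3*k - 4)*factorial(k + 3)/2**k.
Check: Δs_k = (4*k**3 + 19*k**2 + 41*k + 20)*factorial(k + 3)/(2*2**k). ✓
Telescoping: Σ = s_(10) − s_(3) = 2590537950 − (3690) = 2590534260.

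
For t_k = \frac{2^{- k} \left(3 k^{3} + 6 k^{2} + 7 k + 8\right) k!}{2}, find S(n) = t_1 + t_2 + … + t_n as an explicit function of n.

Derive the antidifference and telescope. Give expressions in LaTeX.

S(n) = 2^{- n - 1} \left(- 2^{n + 2} + 3 n^{3} n! + 12 n^{2} n! + 13 n n! + 4 n!\right)

Compute t_(k+1)/t_k: get (3*k**4 + 18*k**3 + 43*k**2 + 52*k + 24)/(2*(3*k**3 + 6*k**2 + 7*k + 8)).
Factor: A=k/2 + 1/2; B=1; C=k**3 + 2*k**2 + 7*k/3 + 8/3.
Solve (k/2 + 1/2)·f(k+1) − (1)·f(k) = k**3 + 2*k**2 + 7*k/3 + 8/3.
deg f ≤ 2 (via 1,0,3).
Solving with deg f ≤ 2: f(k) = 2*(3*k**2 + 3*k - 2)/3.
R(k) = B(k−1)·f(k)/C(k) = 2*(3*k**2 + 3*k - 2)/(3*k**3 + 6*k**2 + 7*k + 8); s_k = R·t_k = (3*k**2 + 3*k - 2)*factorial(k)/2**k.
Check: Δs_k = (3*k**3 + 6*k**2 + 7*k + 8)*factorial(k)/(2*2**k). ✓
Evaluate: s_(n+1) = 2**(-n - 1)*(3*n**2 + 9*n + 4)*factorial(n + 1); subtract s_(1) = 2 ⇒ S(n) = 2**(-n - 1)*(-2**(n + 2) + 3*n**3*factorial(n) + 12*n**2*factorial(n) + 13*n*factorial(n) + 4*factorial(n)).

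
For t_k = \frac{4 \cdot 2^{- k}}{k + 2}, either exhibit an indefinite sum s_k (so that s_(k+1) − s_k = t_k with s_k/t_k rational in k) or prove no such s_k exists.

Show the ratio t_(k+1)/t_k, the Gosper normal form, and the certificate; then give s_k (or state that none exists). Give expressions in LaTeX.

no hypergeometric antidifference exists

t_(k+1)/t_k = (k + 2)/(2*(k + 3)).
Factor: A=k/2 + 1; B=k + 3; C=1.
Solve (k/2 + 1)·f(k+1) − (k + 2)·f(k) = 1.
Bound: deg f ≤ -1.
Negative degree bound (-1): no f exists, t_k not Gosper-summable.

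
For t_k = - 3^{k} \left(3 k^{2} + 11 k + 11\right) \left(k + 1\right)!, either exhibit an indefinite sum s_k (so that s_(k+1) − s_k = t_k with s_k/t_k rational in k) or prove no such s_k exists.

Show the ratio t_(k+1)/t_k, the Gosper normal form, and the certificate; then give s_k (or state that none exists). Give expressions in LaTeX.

s_k = - 3^{k} \left(k + 1\right) \left(k + 1\right)!

Ratio r(k) = 3*(3*k**3 + 23*k**2 + 59*k + 50)/(3*k**2 + 11*k + 11).
Take A(k)=3*k + 6, B(k)=1, C(k)=k**2 + 11*k/3 + 11/3.
Key eq: (3*k + 6)·f(k+1) = (1)·f(k) + (k**2 + 11*k/3 + 11/3).
d = 1 from the (1,0,2) case.
Match coefficients ⇒ f(k) = (k + 1)/3.
Certificate R = B(k−1)f/C = (k + 1)/(3*k**2 + 11*k + 11) gives s_k = -3**k*(k + 1)*factorial(k + 1).
Check: Δs_k = -3**k*(3*k**2 + 11*k + 11)*factorial(k + 1). ✓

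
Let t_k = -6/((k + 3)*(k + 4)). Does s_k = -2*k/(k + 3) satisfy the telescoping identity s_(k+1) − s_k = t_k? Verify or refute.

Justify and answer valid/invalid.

s_(k+1) = 2*(-k - 1)/(k + 4)
s_(k+1) − s_k = -6/(k**2 + 7*k + 12)
(s_(k+1) − s_k) − t_k = 0

Valid: the claim telescopes to t_k.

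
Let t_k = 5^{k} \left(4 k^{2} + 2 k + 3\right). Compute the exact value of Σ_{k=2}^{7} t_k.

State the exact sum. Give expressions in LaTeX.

Σ = 19531200

The ratio is 5*(4*k**2 + 10*k + 9)/(4*k**2 + 2*k + 3).
A = 5, B = 1, C = k**2 + k/2 + 3/4.
Set up (5)·f(k+1) − (1)·f(k) − (k**2 + k/2 + 3/4) = 0.
Degrees (0,0,2) ⇒ d ≤ 2.
Solving with deg f ≤ 2: f(k) = (k**2 - 2*k + 2)/4.
R(k) = B(k−1)·f(k)/C(k) = (k**2 - 2*k + 2)/(4*k**2 + 2*k + 3); s_k = R·t_k = 5**k*(k**2 - 2*k + 2).
Verify: 5**k*(4*k**2 + 2*k + 3) matches t_k.
Telescoping: Σ = s_(8) − s_(2) = 19531250 − (50) = 19531200.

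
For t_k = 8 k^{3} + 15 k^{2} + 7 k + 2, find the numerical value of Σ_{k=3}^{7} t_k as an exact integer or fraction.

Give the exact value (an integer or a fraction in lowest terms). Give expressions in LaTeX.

Compute t_(k+1)/t_k: get (8*k**3 + 39*k**2 + 61*k + 32)/(8*k**3 + 15*k**2 + 7*k + 2).
Take A(k)=1, B(k)=1, C(k)=k**3 + 15*k**2/8 + 7*k/8 + 1/4.
f must satisfy (1)·f(k+1) − (1)·f(k) = k**3 + 15*k**2/8 + 7*k/8 + 1/4.
deg f ≤ 4 (via 0,0,3).
Coefficient equations give f(k) = k*(2*k**3 + k**2 - 2*k + 1)/8.
R(k) = B(k−1)·f(k)/C(k) = k*(2*k**3 + k**2 - 2*k + 1)/(8*k**3 + 15*k**2 + 7*k + 2); s_k = R·t_k = k*(2*k**3 + k**2 - 2*k + 1).
Verify: 8*k**3 + 15*k**2 + 7*k + 2 matches t_k.
Evaluate s at k=8 and k=3: 8584 and 174; difference 8410.

Σ = 8410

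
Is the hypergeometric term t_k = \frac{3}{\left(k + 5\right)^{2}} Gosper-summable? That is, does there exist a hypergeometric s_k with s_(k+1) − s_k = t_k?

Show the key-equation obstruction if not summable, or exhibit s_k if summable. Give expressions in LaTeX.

t_(k+1)/t_k = (k + 5)**2/(k + 6)**2.
So A=k**2 + 10*k + 25 and B=k**2 + 12*k + 36, with C=1.
Solve (k**2 + 10*k + 25)·f(k+1) − (k**2 + 10*k + 25)·f(k) = 1.
d = 0 from the (2,2,0) case.
f = c0 ⇒ A·f(k+1) − B(k−1)·f(k) − C = -1. The system {-1 = 0} is inconsistent; no antidifference.

No; the coefficient equations for f are inconsistent.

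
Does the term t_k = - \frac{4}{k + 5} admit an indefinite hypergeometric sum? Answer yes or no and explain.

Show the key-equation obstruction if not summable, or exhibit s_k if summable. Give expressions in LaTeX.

No — the linear system for f has no solution.

Ratio r(k) = (k + 5)/(k + 6).
Factor: A=k + 5; B=k + 6; C=1.
Set up (k + 5)·f(k+1) − (k + 5)·f(k) − (1) = 0.
Bound: deg f ≤ 0.
Generic f = c0 gives residual -1; -1 = 0 cannot hold, so t_k is not Gosper-summable.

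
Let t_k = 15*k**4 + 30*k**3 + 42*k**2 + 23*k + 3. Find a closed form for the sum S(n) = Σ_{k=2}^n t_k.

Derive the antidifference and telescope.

Compute t_(k+1)/t_k: get (15*k**4 + 90*k**3 + 222*k**2 + 257*k + 113)/(15*k**4 + 30*k**3 + 42*k**2 + 23*k + 3).
Factor: A=1; B=1; C=k**4 + 2*k**3 + 14*k**2/5 + 23*k/15 + 1/5.
Need (1)·f(k+1) − (1)·f(k) = k**4 + 2*k**3 + 14*k**2/5 + 23*k/15 + 1/5.
Bound: deg f ≤ 5.
A polynomial solution: f(k) = k*(3*k**4 + 4*k**2 - 2*k - 2)/15.
R(k) = B(k−1)·f(k)/C(k) = k*(3*k**4 + 4*k**2 - 2*k - 2)/(15*k**4 + 30*k**3 + 42*k**2 + 23*k + 3); s_k = R·t_k = k*(3*k**4 + 4*k**2 - 2*k - 2).
s_(k+1) − s_k = 15*k**4 + 30*k**3 + 42*k**2 + 23*k + 3 = t_k.
Σ_(k=2)^n t_k = s_(n+1) − s_(2) = (3*n**5 + 15*n**4 + 34*n**3 + 40*n**2 + 21*n + 3) − (116), i.e. 3*n**5 + 15*n**4 + 34*n**3 + 40*n**2 + 21*n - 113.

S(n) = 3*n**5 + 15*n**4 + 34*n**3 + 40*n**2 + 21*n - 113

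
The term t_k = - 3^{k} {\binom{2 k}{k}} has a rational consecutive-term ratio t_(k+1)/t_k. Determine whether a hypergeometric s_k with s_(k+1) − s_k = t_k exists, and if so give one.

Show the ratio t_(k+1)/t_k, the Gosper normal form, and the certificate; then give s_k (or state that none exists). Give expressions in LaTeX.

none (Gosper's algorithm certifies no s_k)

r(k) = 6*(2*k + 1)/(k + 1) after simplifying.
So A=12*k + 6 and B=k + 1, with C=1.
f must satisfy (12*k + 6)·f(k+1) − (k)·f(k) = 1.
Degrees (1,1,0) ⇒ d ≤ -1.
deg f ≤ -1 is impossible — no certificate.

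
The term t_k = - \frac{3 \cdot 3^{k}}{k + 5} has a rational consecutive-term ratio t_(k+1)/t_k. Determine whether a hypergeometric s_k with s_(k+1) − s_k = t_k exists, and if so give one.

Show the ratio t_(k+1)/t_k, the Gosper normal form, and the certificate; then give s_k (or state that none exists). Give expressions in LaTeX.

none — t_k is not Gosper-summable

Step 1: r(k) = 3*(k + 5)/(k + 6).
So A=3*k + 15 and B=k + 6, with C=1.
Need (3*k + 15)·f(k+1) − (k + 5)·f(k) = 1.
Bound: deg f ≤ -1.
Negative degree bound (-1): no f exists, t_k not Gosper-summable.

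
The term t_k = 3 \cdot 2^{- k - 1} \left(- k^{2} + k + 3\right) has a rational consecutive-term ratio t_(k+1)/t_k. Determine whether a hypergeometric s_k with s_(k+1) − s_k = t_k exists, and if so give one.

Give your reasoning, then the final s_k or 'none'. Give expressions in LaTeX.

Step 1: r(k) = (k**2 + k - 3)/(2*(k**2 - k - 3)).
Take A(k)=1/2, B(k)=1, C(k)=k**2 - k - 3.
Solve (1/2)·f(k+1) − (1)·f(k) = k**2 - k - 3.
Bound: deg f ≤ 2.
A polynomial solution: f(k) = -2*(k**2 + k - 1).
Then R = B(k−1)f/C = -2*(k**2 + k - 1)/(k**2 - k - 3), so s_k = R(k)·t_k = 3*(k**2 + k - 1)/2**k.
Verify: 3*2**(-k - 1)*(-k**2 + k + 3) matches t_k.

s_k = 3 \cdot 2^{- k} \left(k^{2} + k - 1\right)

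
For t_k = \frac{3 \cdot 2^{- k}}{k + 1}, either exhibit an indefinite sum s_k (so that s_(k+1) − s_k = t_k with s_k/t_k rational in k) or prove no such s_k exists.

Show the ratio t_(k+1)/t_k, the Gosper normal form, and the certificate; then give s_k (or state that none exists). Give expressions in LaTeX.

The ratio is (k + 1)/(2*(k + 2)).
Take A(k)=k/2 + 1/2, B(k)=k + 2, C(k)=1.
Solve (k/2 + 1/2)·f(k+1) − (k + 1)·f(k) = 1.
d = -1 from the (1,1,0) case.
Negative degree bound (-1): no f exists, t_k not Gosper-summable.

none (Gosper's algorithm certifies no s_k)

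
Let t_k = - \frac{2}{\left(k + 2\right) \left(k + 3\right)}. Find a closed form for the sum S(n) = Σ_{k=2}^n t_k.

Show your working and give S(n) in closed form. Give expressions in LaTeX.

The ratio is (k + 2)/(k + 4).
Normal form (A,B,C) = (k + 2, k + 4, 1).
f must satisfy (k + 2)·f(k+1) − (k + 3)·f(k) = 1.
d = 1 from the (1,1,0) case.
Solving with deg f ≤ 1: f(k) = k/2.
Then R = B(k−1)f/C = k*(k + 3)/2, so s_k = R(k)·t_k = -k/(k + 2).
s_(k+1) − s_k = -2/(k**2 + 5*k + 6) = t_k.
Σ_(k=2)^n t_k = s_(n+1) − s_(2) = ((-n - 1)/(n + 3)) − (-1/2), i.e. (1 - n)/(2*(n + 3)).

S(n) = \frac{1 - n}{2 \left(n + 3\right)}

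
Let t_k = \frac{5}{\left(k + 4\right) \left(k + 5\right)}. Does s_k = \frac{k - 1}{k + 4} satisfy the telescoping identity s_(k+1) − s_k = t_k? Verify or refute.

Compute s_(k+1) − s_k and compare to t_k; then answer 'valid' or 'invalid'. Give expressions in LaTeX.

s_(k+1) = k/(k + 5)
s_(k+1) − s_k = 5/(k**2 + 9*k + 20)
(s_(k+1) − s_k) − t_k = 0

valid; difference matches t_k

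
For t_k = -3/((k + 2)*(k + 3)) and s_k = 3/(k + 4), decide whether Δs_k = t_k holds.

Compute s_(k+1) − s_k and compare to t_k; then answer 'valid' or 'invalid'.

Invalid: residual 6*(2*k + 7)/(k**4 + 14*k**3 + 71*k**2 + 154*k + 120) ≠ 0.

s_(k+1) = 3/(k + 5)
s_(k+1) − s_k = -3/((k + 4)*(k + 5))
(s_(k+1) − s_k) − t_k = 6*(2*k + 7)/(k**4 + 14*k**3 + 71*k**2 + 154*k + 120)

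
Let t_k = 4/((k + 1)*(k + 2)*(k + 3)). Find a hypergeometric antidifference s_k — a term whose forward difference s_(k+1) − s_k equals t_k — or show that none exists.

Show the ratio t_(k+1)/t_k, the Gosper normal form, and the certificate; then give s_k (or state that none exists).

s_k = k*(k + 3)/((k + 1)*(k + 2))

Ratio r(k) = (k + 1)/(k + 4).
Gosper form: A/B · C(k+1)/C(k) with A=k + 1, B=k + 4, C=1.
Key eq: (k + 1)·f(k+1) = (k + 3)·f(k) + (1).
d = 2 from the (1,1,0) case.
A polynomial solution: f(k) = k*(k + 3)/4.
R(k) = B(k−1)·f(k)/C(k) = k*(k + 3)**2/4; s_k = R·t_k = k*(k + 3)/((k + 1)*(k + 2)).
Check: Δs_k = 4/(k**3 + 6*k**2 + 11*k + 6). ✓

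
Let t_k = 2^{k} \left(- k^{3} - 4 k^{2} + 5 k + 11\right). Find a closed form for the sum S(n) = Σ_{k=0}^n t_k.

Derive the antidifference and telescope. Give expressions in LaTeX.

Ratio r(k) = 2*(k**3 + 7*k**2 + 6*k - 11)/(k**3 + 4*k**2 - 5*k - 11).
So A=2 and B=1, with C=k**3 + 4*k**2 - 5*k - 11.
Set up (2)·f(k+1) − (1)·f(k) − (k**3 + 4*k**2 - 5*k - 11) = 0.
deg f ≤ 3 (via 0,0,3).
Solving with deg f ≤ 3: f(k) = k**3 - 2*k**2 - 3*k - 3.
R(k) = B(k−1)·f(k)/C(k) = (k**3 - 2*k**2 - 3*k - 3)/(k**3 + 4*k**2 - 5*k - 11); s_k = R·t_k = 2**k*(-k**3 + 2*k**2 + 3*k + 3).
Δs = 2**k*(-k**3 - 4*k**2 + 5*k + 11), as required.
Evaluate: s_(n+1) = 2**(n + 1)*(-n**3 - n**2 + 4*n + 7); subtract s_(0) = 3 ⇒ S(n) = -2*2**n*n**3 - 2*2**n*n**2 + 8*2**n*n + 14*2**n - 3.

S(n) = - 2 \cdot 2^{n} n^{3} - 2 \cdot 2^{n} n^{2} + 8 \cdot 2^{n} n + 14 \cdot 2^{n} - 3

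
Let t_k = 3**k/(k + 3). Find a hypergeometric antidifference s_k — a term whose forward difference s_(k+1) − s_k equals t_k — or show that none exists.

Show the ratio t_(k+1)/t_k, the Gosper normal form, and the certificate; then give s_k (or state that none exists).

t_(k+1)/t_k = 3*(k + 3)/(k + 4).
Gosper form: A/B · C(k+1)/C(k) with A=3*k + 9, B=k + 4, C=1.
Set up (3*k + 9)·f(k+1) − (k + 3)·f(k) − (1) = 0.
Degrees (1,1,0) ⇒ d ≤ -1.
Bound -1 < 0, so the key equation has no polynomial solution.

no hypergeometric antidifference exists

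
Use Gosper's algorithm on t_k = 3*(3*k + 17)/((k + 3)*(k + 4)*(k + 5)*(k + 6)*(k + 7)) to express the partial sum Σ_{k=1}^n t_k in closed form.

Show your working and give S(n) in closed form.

t_(k+1)/t_k = (k + 3)*(3*k + 20)/((k + 8)*(3*k + 17)).
Normal form (A,B,C) = (k + 3, k + 8, k + 17/3).
f must satisfy (k + 3)·f(k+1) − (k + 7)·f(k) = k + 17/3.
Bound: deg f ≤ 4.
Solving with deg f ≤ 4: f(k) = k*(k + 5)*(k**2 + 13*k + 54)/216.
R(k) = B(k−1)·f(k)/C(k) = k*(k + 5)*(k + 7)*(k**2 + 13*k + 54)/(72*(3*k + 17)); s_k = R·t_k = k*(k**2 + 13*k + 54)/(24*(k**3 + 13*k**2 + 54*k + 72)).
Δs = 3*(3*k + 17)/(k**5 + 25*k**4 + 245*k**3 + 1175*k**2 + 2754*k + 2520), as required.
s_(n+1) = (n**3 + 16*n**2 + 83*n + 68)/(24*(n**3 + 16*n**2 + 83*n + 140)) and s_(1) = 17/840, so S(n) = 3*n*(n**2 + 16*n + 83)/(140*(n**3 + 16*n**2 + 83*n + 140)).

S(n) = 3*n*(n**2 + 16*n + 83)/(140*(n**3 + 16*n**2 + 83*n + 140))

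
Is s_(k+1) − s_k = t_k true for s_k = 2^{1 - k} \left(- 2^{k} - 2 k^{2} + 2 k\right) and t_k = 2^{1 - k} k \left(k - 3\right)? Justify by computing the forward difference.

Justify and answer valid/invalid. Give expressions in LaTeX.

valid (s_(k+1) − s_k reduces to t_k)

s_(k+1) = 2**(1 - k)*(-2**k - k**2 - k)
s_(k+1) − s_k = 2**(1 - k)*k*(k - 3)
(s_(k+1) − s_k) − t_k = 0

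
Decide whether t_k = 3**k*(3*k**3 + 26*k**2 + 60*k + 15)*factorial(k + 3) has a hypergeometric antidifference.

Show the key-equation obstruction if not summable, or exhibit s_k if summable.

Yes. s_k = 3**k*(k**2 + 3*k - 3)*factorial(k + 3).

r(k) = 3*(3*k**4 + 47*k**3 + 261*k**2 + 588*k + 416)/(3*k**3 + 26*k**2 + 60*k + 15) after simplifying.
Gosper form: A/B · C(k+1)/C(k) with A=3*k + 12, B=1, C=k**3 + 26*k**2/3 + 20*k + 5.
Need (3*k + 12)·f(k+1) − (1)·f(k) = k**3 + 26*k**2/3 + 20*k + 5.
Degrees (1,0,3) ⇒ d ≤ 2.
Match coefficients ⇒ f(k) = (k**2 + 3*k - 3)/3.
So s_k = (B(k−1)f/C)·t_k = ((k**2 + 3*k - 3)/(3*k**3 + 26*k**2 + 60*k + 15))·t_k = 3**k*(k**2 + 3*k - 3)*factorial(k + 3).
s_(k+1) − s_k = 3**k*(3*k**3 + 26*k**2 + 60*k + 15)*factorial(k + 3) = t_k.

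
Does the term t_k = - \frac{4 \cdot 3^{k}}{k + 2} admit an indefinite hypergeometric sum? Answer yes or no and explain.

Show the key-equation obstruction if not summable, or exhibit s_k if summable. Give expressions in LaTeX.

No — negative degree bound, so no certificate f.

Compute t_(k+1)/t_k: get 3*(k + 2)/(k + 3).
Gosper form: A/B · C(k+1)/C(k) with A=3*k + 6, B=k + 3, C=1.
Solve (3*k + 6)·f(k+1) − (k + 2)·f(k) = 1.
d = -1 from the (1,1,0) case.
Bound -1 < 0, so the key equation has no polynomial solution.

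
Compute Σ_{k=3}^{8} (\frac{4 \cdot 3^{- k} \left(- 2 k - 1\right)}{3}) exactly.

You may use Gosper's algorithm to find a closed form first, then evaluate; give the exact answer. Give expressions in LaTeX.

Σ = -11624/19683

Compute t_(k+1)/t_k: get (2*k + 3)/(3*(2*k + 1)).
So A=1/3 and B=1, with C=k + 1/2.
Key eq: (1/3)·f(k+1) = (1)·f(k) + (k + 1/2).
Degrees (0,0,1) ⇒ d ≤ 1.
Coefficient equations give f(k) = -3*(k + 1)/2.
R(k) = B(k−1)·f(k)/C(k) = -3*(k + 1)/(2*k + 1); s_k = R·t_k = 4*(k + 1)/3**k.
Δs = 4*(-2*k - 1)/(3*3**k), as required.
Sum = s_(9) − s_(3); s_(9) = 40/19683, s_(3) = 16/27 ⇒ -11624/19683.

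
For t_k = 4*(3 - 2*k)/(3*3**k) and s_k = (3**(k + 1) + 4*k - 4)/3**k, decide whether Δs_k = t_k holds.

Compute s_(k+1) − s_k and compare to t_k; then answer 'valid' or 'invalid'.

valid; difference matches t_k

s_(k+1) = 3 + 4*k/(3*3**k)
s_(k+1) − s_k = 4*(3 - 2*k)/(3*3**k)
(s_(k+1) − s_k) − t_k = 0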